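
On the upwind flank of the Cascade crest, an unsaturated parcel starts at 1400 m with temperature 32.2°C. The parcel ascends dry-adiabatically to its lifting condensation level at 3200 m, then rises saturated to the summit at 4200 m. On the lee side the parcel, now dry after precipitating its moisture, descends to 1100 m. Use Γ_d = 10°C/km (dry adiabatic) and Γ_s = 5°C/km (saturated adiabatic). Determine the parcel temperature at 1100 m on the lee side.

Dry to 3200 m: -10 × 1.8 km = -18°C, so T = 14.2°C.
Saturated to 4200 m: -5 × 1 km = -5°C, so T = 9.2°C.
Dry descent to 1100 m: +10 × 3.1 km = +31°C, so T = 40.2°C.

40.2°C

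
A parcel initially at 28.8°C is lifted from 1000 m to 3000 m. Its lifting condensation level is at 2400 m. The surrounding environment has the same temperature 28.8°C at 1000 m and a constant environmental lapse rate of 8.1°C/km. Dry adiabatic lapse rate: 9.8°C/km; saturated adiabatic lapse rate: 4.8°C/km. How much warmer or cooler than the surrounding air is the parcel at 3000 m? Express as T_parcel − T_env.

Parcel:
  From 1000 m to 2400 m (dry): cools by 9.8 × 1.4 = 13.72°C, giving 15.08°C.
  From 2400 m to 3000 m (saturated): cools by 4.8 × 0.6 = 2.88°C, giving 12.2°C.
Environment:
  From 1000 m to 3000 m (environment): cools by 8.1 × 2 = 16.2°C, giving 12.6°C.
T_parcel − T_env = 12.2 − 12.6 = -0.4°C

-0.4°C (parcel cooler than environment)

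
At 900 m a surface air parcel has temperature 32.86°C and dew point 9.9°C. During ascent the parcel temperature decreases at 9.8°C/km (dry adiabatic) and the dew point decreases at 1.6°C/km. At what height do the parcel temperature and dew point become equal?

3700 m

T and T_d converge at 9.8 − 1.6 = 8.2°C per km
Height above start = (32.86 − 9.9) / 8.2 = 2.8 km
LCL altitude = 900 m + 2800 m = 3700 m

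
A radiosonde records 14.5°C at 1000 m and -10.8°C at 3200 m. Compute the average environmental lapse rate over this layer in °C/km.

Γ = −ΔT/Δz = (14.5 − (-10.8)) / (3200 − 1000) m
  = 25.3°C / 2.2 km = 11.5°C/km

11.5°C/km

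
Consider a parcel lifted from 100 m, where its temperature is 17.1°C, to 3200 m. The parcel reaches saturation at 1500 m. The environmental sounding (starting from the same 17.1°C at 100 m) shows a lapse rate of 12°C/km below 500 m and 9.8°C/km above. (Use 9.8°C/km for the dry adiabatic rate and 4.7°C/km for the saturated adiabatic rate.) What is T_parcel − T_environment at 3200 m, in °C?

Parcel:
  100 → 1500 m (dry, 9.8°C/km): ΔT = -9.8 × 1.4 = -13.72°C → T = 3.38°C
  1500 → 3200 m (saturated, 4.7°C/km): ΔT = -4.7 × 1.7 = -7.99°C → T = -4.61°C
Environment:
  100 → 500 m (environment, lower layer, 12°C/km): ΔT = -12 × 0.4 = -4.8°C → T = 12.3°C
  500 → 3200 m (environment, upper layer, 9.8°C/km): ΔT = -9.8 × 2.7 = -26.46°C → T = -14.16°C
T_parcel − T_env = -4.61 − (-14.16) = +9.55°C

+9.55°C (parcel warmer than environment)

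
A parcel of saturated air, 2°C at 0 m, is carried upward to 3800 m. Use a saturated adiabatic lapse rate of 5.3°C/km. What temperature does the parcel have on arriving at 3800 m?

-18.14°C

0–3800 m, saturated adiabatic: Δz = 3.8 km ⇒ ΔT = -20.14°C; T = -18.14°C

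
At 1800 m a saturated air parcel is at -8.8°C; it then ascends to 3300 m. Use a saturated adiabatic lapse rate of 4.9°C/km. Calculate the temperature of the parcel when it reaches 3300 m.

Saturated adiabatic to 3300 m: -4.9 × 1.5 km = -7.35°C, so T = -16.15°C.

-16.15°C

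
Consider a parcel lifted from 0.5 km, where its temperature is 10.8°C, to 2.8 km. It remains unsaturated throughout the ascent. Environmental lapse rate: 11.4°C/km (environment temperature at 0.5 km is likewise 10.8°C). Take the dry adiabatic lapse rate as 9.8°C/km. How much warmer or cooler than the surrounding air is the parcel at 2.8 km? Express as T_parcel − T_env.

Parcel:
  From 500 m to 2800 m (dry): cools by 9.8 × 2.3 = 22.54°C, giving -11.74°C.
Environment:
  From 500 m to 2800 m (environment): cools by 11.4 × 2.3 = 26.22°C, giving -15.42°C.
T_parcel − T_env = -11.74 − (-15.42) = +3.68°C

+3.68°C (parcel warmer than environment)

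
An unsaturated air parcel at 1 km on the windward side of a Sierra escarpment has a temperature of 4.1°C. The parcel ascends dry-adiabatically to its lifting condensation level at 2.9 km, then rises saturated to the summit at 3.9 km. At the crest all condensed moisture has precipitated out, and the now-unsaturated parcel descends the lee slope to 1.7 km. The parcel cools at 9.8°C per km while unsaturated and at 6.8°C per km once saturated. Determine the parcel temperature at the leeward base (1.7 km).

1000 → 2900 m (dry, 9.8°C/km): ΔT = -9.8 × 1.9 = -18.62°C → T = -14.52°C
2900 → 3900 m (saturated, 6.8°C/km): ΔT = -6.8 × 1 = -6.8°C → T = -21.32°C
3900 → 1700 m (dry descent, 9.8°C/km): ΔT = +9.8 × 2.2 = +21.56°C → T = 0.24°C

0.24°C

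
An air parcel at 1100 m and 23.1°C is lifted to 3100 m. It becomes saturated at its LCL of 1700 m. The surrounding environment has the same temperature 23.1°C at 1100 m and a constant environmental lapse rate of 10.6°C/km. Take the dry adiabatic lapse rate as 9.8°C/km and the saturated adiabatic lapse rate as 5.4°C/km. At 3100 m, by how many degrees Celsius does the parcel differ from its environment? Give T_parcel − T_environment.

Parcel:
  Dry to 1700 m: -9.8 × 0.6 km = -5.88°C, so T = 17.22°C.
  Saturated to 3100 m: -5.4 × 1.4 km = -7.56°C, so T = 9.66°C.
Environment:
  Environment to 3100 m: -10.6 × 2 km = -21.2°C, so T = 1.9°C.
T_parcel − T_env = 9.66 − 1.9 = +7.76°C

+7.76°C (parcel warmer than environment)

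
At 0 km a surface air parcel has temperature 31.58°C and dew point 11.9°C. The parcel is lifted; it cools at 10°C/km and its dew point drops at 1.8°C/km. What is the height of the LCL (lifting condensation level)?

T and T_d converge at 10 − 1.8 = 8.2°C per km
Height above start = (31.58 − 11.9) / 8.2 = 2.4 km
LCL altitude = 0 m + 2400 m = 2400 m

2.4 km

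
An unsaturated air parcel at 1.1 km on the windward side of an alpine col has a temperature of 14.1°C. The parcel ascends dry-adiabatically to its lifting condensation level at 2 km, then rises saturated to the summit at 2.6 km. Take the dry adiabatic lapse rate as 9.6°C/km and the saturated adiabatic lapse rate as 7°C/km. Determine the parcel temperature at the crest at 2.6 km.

Dry to 2000 m: -9.6 × 0.9 km = -8.64°C, so T = 5.46°C.
Saturated to 2600 m: -7 × 0.6 km = -4.2°C, so T = 1.26°C.

1.26°C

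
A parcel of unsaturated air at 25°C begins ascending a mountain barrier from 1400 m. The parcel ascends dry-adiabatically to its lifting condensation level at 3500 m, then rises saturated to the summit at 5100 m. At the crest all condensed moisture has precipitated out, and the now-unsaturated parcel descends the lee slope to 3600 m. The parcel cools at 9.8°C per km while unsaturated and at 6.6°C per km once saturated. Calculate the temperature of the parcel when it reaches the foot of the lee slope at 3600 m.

Dry to 3500 m: -9.8 × 2.1 km = -20.58°C, so T = 4.42°C.
Saturated to 5100 m: -6.6 × 1.6 km = -10.56°C, so T = -6.14°C.
Dry descent to 3600 m: +9.8 × 1.5 km = +14.7°C, so T = 8.56°C.

8.56°C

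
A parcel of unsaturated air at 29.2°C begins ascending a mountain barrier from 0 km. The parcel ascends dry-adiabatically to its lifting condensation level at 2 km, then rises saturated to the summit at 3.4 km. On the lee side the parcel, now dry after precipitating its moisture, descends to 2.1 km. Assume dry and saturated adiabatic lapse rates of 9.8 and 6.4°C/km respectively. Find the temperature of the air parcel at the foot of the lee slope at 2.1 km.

From 0 m to 2000 m (dry): cools by 9.8 × 2 = 19.6°C, giving 9.6°C.
From 2000 m to 3400 m (saturated): cools by 6.4 × 1.4 = 8.96°C, giving 0.64°C.
From 3400 m to 2100 m (dry descent): warms by 9.8 × 1.3 = 12.74°C, giving 13.38°C.

13.38°C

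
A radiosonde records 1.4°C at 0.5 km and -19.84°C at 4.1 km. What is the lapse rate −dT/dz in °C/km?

Γ = −ΔT/Δz = (1.4 − (-19.84)) / (4100 − 500) m
  = 21.24°C / 3.6 km = 5.9°C/km

5.9°C/km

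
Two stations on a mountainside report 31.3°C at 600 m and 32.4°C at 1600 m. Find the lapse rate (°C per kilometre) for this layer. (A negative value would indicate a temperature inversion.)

-1.1°C/km

Γ = −ΔT/Δz = (31.3 − 32.4) / (1600 − 600) m
  = -1.1°C / 1 km = -1.1°C/km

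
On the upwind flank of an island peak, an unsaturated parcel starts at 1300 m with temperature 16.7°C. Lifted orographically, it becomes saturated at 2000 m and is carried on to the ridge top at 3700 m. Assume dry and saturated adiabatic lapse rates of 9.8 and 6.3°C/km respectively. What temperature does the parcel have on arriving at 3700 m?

-0.87°C

1300 → 2000 m (dry, 9.8°C/km): ΔT = -9.8 × 0.7 = -6.86°C → T = 9.84°C
2000 → 3700 m (saturated, 6.3°C/km): ΔT = -6.3 × 1.7 = -10.71°C → T = -0.87°C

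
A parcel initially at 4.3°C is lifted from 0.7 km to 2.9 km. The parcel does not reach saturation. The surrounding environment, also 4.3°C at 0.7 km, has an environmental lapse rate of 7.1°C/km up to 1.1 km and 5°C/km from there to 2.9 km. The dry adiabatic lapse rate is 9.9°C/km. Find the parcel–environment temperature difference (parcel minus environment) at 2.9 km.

Parcel:
  700 → 2900 m (dry, 9.9°C/km): ΔT = -9.9 × 2.2 = -21.78°C → T = -17.48°C
Environment:
  700 → 1100 m (environment, lower layer, 7.1°C/km): ΔT = -7.1 × 0.4 = -2.84°C → T = 1.46°C
  1100 → 2900 m (environment, upper layer, 5°C/km): ΔT = -5 × 1.8 = -9°C → T = -7.54°C
T_parcel − T_env = -17.48 − (-7.54) = -9.94°C

-9.94°C (parcel cooler than environment)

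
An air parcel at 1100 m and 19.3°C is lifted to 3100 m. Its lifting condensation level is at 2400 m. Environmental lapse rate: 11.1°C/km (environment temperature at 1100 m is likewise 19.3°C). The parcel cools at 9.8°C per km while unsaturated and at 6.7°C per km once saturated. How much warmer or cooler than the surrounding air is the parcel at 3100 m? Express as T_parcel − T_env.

+4.77°C (parcel warmer than environment)

Parcel:
  1100–2400 m, dry: Δz = 1.3 km ⇒ ΔT = -12.74°C; T = 6.56°C
  2400–3100 m, saturated: Δz = 0.7 km ⇒ ΔT = -4.69°C; T = 1.87°C
Environment:
  1100–3100 m, environment: Δz = 2 km ⇒ ΔT = -22.2°C; T = -2.9°C
T_parcel − T_env = 1.87 − (-2.9) = +4.77°C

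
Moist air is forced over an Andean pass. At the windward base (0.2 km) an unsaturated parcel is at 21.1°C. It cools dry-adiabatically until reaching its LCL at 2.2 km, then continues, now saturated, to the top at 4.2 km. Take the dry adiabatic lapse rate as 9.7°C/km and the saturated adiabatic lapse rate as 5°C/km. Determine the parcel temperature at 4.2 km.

200 → 2200 m (dry, 9.7°C/km): ΔT = -9.7 × 2 = -19.4°C → T = 1.7°C
2200 → 4200 m (saturated, 5°C/km): ΔT = -5 × 2 = -10°C → T = -8.3°C

-8.3°C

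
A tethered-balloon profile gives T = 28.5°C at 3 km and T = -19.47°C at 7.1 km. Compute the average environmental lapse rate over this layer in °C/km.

11.7°C/km

Γ = −ΔT/Δz = (28.5 − (-19.47)) / (7100 − 3000) m
  = 47.97°C / 4.1 km = 11.7°C/km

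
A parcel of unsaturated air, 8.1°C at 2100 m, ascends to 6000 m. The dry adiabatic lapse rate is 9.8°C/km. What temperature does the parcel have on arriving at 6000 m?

-30.12°C

2100–6000 m, dry adiabatic: Δz = 3.9 km ⇒ ΔT = -38.22°C; T = -30.12°C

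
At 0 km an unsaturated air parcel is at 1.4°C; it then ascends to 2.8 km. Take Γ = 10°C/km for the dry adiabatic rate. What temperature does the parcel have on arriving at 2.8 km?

From 0 m to 2800 m (dry adiabatic): cools by 10 × 2.8 = 28°C, giving -26.6°C.

-26.6°C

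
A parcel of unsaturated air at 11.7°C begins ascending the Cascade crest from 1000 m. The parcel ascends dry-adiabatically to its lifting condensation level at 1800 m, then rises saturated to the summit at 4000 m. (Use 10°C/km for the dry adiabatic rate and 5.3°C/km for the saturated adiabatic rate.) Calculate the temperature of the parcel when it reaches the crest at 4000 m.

-7.96°C

1000–1800 m, dry: Δz = 0.8 km ⇒ ΔT = -8°C; T = 3.7°C
1800–4000 m, saturated: Δz = 2.2 km ⇒ ΔT = -11.66°C; T = -7.96°C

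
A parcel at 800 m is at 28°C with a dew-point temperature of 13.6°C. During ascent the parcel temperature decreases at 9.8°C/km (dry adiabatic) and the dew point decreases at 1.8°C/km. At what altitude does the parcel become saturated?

T and T_d converge at 9.8 − 1.8 = 8°C per km
Height above start = (28 − 13.6) / 8 = 1.8 km
LCL altitude = 800 m + 1800 m = 2600 m

2600 m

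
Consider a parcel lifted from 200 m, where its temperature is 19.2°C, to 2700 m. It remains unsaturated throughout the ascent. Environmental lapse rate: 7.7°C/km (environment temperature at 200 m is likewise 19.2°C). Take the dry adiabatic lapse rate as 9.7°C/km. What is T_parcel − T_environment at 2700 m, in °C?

-5°C (parcel cooler than environment)

Parcel:
  200 → 2700 m (dry, 9.7°C/km): ΔT = -9.7 × 2.5 = -24.25°C → T = -5.05°C
Environment:
  200 → 2700 m (environment, 7.7°C/km): ΔT = -7.7 × 2.5 = -19.25°C → T = -0.05°C
T_parcel − T_env = -5.05 − (-0.05) = -5°C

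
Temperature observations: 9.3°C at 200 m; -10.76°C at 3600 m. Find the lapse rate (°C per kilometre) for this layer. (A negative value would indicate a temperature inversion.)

Γ = −ΔT/Δz = (9.3 − (-10.76)) / (3600 − 200) m
  = 20.06°C / 3.4 km = 5.9°C/km

5.9°C/km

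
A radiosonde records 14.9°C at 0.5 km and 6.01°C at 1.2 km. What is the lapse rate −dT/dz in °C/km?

Γ = −ΔT/Δz = (14.9 − 6.01) / (1200 − 500) m
  = 8.89°C / 0.7 km = 12.7°C/km

12.7°C/km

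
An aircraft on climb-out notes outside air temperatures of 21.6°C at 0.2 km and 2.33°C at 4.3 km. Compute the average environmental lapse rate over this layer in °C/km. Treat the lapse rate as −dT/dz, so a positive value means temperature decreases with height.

4.7°C/km

Γ = −ΔT/Δz = (21.6 − 2.33) / (4300 − 200) m
  = 19.27°C / 4.1 km = 4.7°C/km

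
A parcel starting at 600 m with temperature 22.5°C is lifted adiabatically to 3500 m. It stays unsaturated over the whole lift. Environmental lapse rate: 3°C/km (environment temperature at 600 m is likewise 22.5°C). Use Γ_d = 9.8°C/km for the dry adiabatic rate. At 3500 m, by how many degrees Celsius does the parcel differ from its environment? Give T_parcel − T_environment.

Parcel:
  From 600 m to 3500 m (dry): cools by 9.8 × 2.9 = 28.42°C, giving -5.92°C.
Environment:
  From 600 m to 3500 m (environment): cools by 3 × 2.9 = 8.7°C, giving 13.8°C.
T_parcel − T_env = -5.92 − 13.8 = -19.72°C

-19.72°C (parcel cooler than environment)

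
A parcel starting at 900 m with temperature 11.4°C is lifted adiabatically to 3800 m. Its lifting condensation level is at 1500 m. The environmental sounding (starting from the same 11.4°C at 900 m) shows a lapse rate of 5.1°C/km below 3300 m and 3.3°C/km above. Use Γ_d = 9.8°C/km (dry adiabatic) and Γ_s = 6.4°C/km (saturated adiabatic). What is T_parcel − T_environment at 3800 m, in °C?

Parcel:
  900–1500 m, dry: Δz = 0.6 km ⇒ ΔT = -5.88°C; T = 5.52°C
  1500–3800 m, saturated: Δz = 2.3 km ⇒ ΔT = -14.72°C; T = -9.2°C
Environment:
  900–3300 m, environment, lower layer: Δz = 2.4 km ⇒ ΔT = -12.24°C; T = -0.84°C
  3300–3800 m, environment, upper layer: Δz = 0.5 km ⇒ ΔT = -1.65°C; T = -2.49°C
T_parcel − T_env = -9.2 − (-2.49) = -6.71°C

-6.71°C (parcel cooler than environment)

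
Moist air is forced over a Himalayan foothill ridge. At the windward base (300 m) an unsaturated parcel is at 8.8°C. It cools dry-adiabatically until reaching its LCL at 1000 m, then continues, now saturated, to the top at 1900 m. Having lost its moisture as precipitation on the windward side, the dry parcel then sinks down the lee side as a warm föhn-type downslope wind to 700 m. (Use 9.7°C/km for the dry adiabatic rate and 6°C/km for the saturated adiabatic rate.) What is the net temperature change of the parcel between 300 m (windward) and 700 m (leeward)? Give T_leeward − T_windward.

-0.55°C

Dry to 1000 m: -9.7 × 0.7 km = -6.79°C, so T = 2.01°C.
Saturated to 1900 m: -6 × 0.9 km = -5.4°C, so T = -3.39°C.
Dry descent to 700 m: +9.7 × 1.2 km = +11.64°C, so T = 8.25°C.
Net change vs windward start: 8.25 − 8.8 = -0.55°C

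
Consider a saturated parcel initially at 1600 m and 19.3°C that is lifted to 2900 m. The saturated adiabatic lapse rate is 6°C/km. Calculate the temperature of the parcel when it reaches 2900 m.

1600 → 2900 m (saturated adiabatic, 6°C/km): ΔT = -6 × 1.3 = -7.8°C → T = 11.5°C

11.5°C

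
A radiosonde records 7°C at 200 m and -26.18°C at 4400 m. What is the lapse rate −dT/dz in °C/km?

Γ = −ΔT/Δz = (7 − (-26.18)) / (4400 − 200) m
  = 33.18°C / 4.2 km = 7.9°C/km

7.9°C/km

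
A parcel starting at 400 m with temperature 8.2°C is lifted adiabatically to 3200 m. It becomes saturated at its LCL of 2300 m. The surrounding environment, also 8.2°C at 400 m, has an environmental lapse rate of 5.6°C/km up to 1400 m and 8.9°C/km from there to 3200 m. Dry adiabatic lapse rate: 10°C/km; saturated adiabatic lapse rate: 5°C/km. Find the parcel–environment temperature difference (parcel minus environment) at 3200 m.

Parcel:
  Dry to 2300 m: -10 × 1.9 km = -19°C, so T = -10.8°C.
  Saturated to 3200 m: -5 × 0.9 km = -4.5°C, so T = -15.3°C.
Environment:
  Environment, lower layer to 1400 m: -5.6 × 1 km = -5.6°C, so T = 2.6°C.
  Environment, upper layer to 3200 m: -8.9 × 1.8 km = -16.02°C, so T = -13.42°C.
T_parcel − T_env = -15.3 − (-13.42) = -1.88°C

-1.88°C (parcel cooler than environment)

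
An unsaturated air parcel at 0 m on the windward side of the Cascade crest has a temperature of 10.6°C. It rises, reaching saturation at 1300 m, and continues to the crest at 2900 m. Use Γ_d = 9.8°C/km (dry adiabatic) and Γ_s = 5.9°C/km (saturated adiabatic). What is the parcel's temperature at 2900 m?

-11.58°C

From 0 m to 1300 m (dry): cools by 9.8 × 1.3 = 12.74°C, giving -2.14°C.
From 1300 m to 2900 m (saturated): cools by 5.9 × 1.6 = 9.44°C, giving -11.58°C.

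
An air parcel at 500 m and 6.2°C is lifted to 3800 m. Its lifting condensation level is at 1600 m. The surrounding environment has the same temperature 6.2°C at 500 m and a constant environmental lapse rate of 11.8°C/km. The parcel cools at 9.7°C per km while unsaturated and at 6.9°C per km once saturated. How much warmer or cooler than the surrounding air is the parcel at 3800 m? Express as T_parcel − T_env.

+13.09°C (parcel warmer than environment)

Parcel:
  Dry to 1600 m: -9.7 × 1.1 km = -10.67°C, so T = -4.47°C.
  Saturated to 3800 m: -6.9 × 2.2 km = -15.18°C, so T = -19.65°C.
Environment:
  Environment to 3800 m: -11.8 × 3.3 km = -38.94°C, so T = -32.74°C.
T_parcel − T_env = -19.65 − (-32.74) = +13.09°C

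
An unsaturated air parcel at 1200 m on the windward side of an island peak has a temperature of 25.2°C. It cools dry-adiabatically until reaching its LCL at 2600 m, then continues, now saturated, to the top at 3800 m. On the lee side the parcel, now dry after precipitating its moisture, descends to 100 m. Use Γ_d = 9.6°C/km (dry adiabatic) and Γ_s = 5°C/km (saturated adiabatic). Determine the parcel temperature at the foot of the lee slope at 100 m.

41.28°C

1200 → 2600 m (dry, 9.6°C/km): ΔT = -9.6 × 1.4 = -13.44°C → T = 11.76°C
2600 → 3800 m (saturated, 5°C/km): ΔT = -5 × 1.2 = -6°C → T = 5.76°C
3800 → 100 m (dry descent, 9.6°C/km): ΔT = +9.6 × 3.7 = +35.52°C → T = 41.28°C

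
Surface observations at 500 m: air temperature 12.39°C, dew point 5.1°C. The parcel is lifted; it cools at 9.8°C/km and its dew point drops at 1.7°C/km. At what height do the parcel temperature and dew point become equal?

1400 m

T and T_d converge at 9.8 − 1.7 = 8.1°C per km
Height above start = (12.39 − 5.1) / 8.1 = 0.9 km
LCL altitude = 500 m + 900 m = 1400 m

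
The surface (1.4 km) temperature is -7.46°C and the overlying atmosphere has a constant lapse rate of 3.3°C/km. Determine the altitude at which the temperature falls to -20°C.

Height above start = (-7.46 − (-20)) / 3.3 = 3.8 km
Altitude = 1400 m + 3800 m = 5200 m

5.2 km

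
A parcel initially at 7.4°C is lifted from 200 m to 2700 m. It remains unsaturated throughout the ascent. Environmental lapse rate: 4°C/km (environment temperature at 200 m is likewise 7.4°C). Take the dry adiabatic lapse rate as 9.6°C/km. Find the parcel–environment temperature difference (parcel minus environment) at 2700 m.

Parcel:
  Dry to 2700 m: -9.6 × 2.5 km = -24°C, so T = -16.6°C.
Environment:
  Environment to 2700 m: -4 × 2.5 km = -10°C, so T = -2.6°C.
T_parcel − T_env = -16.6 − (-2.6) = -14°C

-14°C (parcel cooler than environment)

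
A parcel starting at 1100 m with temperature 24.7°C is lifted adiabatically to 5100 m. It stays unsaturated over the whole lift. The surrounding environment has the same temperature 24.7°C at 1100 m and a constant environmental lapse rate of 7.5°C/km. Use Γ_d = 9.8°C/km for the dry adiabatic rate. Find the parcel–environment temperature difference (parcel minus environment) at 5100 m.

Parcel:
  From 1100 m to 5100 m (dry): cools by 9.8 × 4 = 39.2°C, giving -14.5°C.
Environment:
  From 1100 m to 5100 m (environment): cools by 7.5 × 4 = 30°C, giving -5.3°C.
T_parcel − T_env = -14.5 − (-5.3) = -9.2°C

-9.2°C (parcel cooler than environment)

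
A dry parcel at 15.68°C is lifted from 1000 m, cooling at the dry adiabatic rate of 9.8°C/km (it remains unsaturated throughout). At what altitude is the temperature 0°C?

2600 m

Height above start = (15.68 − 0) / 9.8 = 1.6 km
Altitude = 1000 m + 1600 m = 2600 m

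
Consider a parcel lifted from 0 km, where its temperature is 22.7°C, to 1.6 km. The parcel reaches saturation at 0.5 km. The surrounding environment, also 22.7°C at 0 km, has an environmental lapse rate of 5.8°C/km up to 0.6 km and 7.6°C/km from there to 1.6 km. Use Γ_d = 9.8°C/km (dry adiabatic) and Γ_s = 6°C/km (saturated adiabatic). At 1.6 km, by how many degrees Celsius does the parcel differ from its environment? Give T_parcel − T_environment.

Parcel:
  0 → 500 m (dry, 9.8°C/km): ΔT = -9.8 × 0.5 = -4.9°C → T = 17.8°C
  500 → 1600 m (saturated, 6°C/km): ΔT = -6 × 1.1 = -6.6°C → T = 11.2°C
Environment:
  0 → 600 m (environment, lower layer, 5.8°C/km): ΔT = -5.8 × 0.6 = -3.48°C → T = 19.22°C
  600 → 1600 m (environment, upper layer, 7.6°C/km): ΔT = -7.6 × 1 = -7.6°C → T = 11.62°C
T_parcel − T_env = 11.2 − 11.62 = -0.42°C

-0.42°C (parcel cooler than environment)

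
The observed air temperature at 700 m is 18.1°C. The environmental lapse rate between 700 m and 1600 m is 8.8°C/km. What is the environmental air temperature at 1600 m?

Environmental to 1600 m: -8.8 × 0.9 km = -7.92°C, so T = 10.18°C.

10.18°C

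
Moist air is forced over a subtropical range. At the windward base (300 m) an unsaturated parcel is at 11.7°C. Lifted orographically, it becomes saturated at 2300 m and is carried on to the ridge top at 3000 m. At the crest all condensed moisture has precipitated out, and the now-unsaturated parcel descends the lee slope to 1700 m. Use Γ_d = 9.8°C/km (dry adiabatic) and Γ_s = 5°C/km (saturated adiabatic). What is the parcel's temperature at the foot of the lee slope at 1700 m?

300 → 2300 m (dry, 9.8°C/km): ΔT = -9.8 × 2 = -19.6°C → T = -7.9°C
2300 → 3000 m (saturated, 5°C/km): ΔT = -5 × 0.7 = -3.5°C → T = -11.4°C
3000 → 1700 m (dry descent, 9.8°C/km): ΔT = +9.8 × 1.3 = +12.74°C → T = 1.34°C

1.34°C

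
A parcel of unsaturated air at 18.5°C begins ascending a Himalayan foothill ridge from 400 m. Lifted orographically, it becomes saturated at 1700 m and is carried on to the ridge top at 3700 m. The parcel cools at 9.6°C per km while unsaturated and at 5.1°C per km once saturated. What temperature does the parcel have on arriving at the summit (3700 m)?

400–1700 m, dry: Δz = 1.3 km ⇒ ΔT = -12.48°C; T = 6.02°C
1700–3700 m, saturated: Δz = 2 km ⇒ ΔT = -10.2°C; T = -4.18°C

-4.18°C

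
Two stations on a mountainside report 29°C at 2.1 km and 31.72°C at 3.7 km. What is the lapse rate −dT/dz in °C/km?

Γ = −ΔT/Δz = (29 − 31.72) / (3700 − 2100) m
  = -2.72°C / 1.6 km = -1.7°C/km

-1.7°C/km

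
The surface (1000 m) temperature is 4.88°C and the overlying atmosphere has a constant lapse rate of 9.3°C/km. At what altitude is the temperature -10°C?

Height above start = (4.88 − (-10)) / 9.3 = 1.6 km
Altitude = 1000 m + 1600 m = 2600 m

2600 m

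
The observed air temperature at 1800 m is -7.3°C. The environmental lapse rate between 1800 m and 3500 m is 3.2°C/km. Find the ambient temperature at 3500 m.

Environmental to 3500 m: -3.2 × 1.7 km = -5.44°C, so T = -12.74°C.

-12.74°C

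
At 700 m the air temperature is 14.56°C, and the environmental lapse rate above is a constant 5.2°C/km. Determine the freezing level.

3500 m

Height above start = (14.56 − 0) / 5.2 = 2.8 km
Altitude = 700 m + 2800 m = 3500 m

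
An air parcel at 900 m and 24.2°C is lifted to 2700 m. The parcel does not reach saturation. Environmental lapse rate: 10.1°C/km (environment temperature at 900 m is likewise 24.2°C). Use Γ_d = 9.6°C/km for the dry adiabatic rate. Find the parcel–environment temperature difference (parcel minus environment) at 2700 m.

Parcel:
  From 900 m to 2700 m (dry): cools by 9.6 × 1.8 = 17.28°C, giving 6.92°C.
Environment:
  From 900 m to 2700 m (environment): cools by 10.1 × 1.8 = 18.18°C, giving 6.02°C.
T_parcel − T_env = 6.92 − 6.02 = +0.9°C

+0.9°C (parcel warmer than environment)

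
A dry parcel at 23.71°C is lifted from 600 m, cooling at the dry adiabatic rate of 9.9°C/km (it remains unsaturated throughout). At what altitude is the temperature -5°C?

3500 m

Height above start = (23.71 − (-5)) / 9.9 = 2.9 km
Altitude = 600 m + 2900 m = 3500 m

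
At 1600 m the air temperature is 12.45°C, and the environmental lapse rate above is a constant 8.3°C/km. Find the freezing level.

Height above start = (12.45 − 0) / 8.3 = 1.5 km
Altitude = 1600 m + 1500 m = 3100 m

3100 m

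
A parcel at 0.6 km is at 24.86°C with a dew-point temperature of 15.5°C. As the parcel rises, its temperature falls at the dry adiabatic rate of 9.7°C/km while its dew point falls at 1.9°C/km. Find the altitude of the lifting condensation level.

1.8 km

T and T_d converge at 9.7 − 1.9 = 7.8°C per km
Height above start = (24.86 − 15.5) / 7.8 = 1.2 km
LCL altitude = 600 m + 1200 m = 1800 m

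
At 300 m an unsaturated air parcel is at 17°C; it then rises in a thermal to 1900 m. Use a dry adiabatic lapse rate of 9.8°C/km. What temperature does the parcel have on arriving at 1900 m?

1.32°C

From 300 m to 1900 m (dry adiabatic): cools by 9.8 × 1.6 = 15.68°C, giving 1.32°C.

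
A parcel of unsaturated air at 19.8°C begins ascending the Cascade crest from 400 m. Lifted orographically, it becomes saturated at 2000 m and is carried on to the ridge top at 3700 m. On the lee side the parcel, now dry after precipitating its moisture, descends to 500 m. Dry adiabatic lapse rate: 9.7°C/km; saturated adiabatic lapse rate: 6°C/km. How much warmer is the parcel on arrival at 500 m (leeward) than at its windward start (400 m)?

400 → 2000 m (dry, 9.7°C/km): ΔT = -9.7 × 1.6 = -15.52°C → T = 4.28°C
2000 → 3700 m (saturated, 6°C/km): ΔT = -6 × 1.7 = -10.2°C → T = -5.92°C
3700 → 500 m (dry descent, 9.7°C/km): ΔT = +9.7 × 3.2 = +31.04°C → T = 25.12°C
Net change vs windward start: 25.12 − 19.8 = +5.32°C

+5.32°C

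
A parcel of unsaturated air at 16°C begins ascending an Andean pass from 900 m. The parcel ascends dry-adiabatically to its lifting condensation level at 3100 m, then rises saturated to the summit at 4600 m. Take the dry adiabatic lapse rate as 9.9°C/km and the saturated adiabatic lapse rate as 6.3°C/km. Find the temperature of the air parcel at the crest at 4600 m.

Dry to 3100 m: -9.9 × 2.2 km = -21.78°C, so T = -5.78°C.
Saturated to 4600 m: -6.3 × 1.5 km = -9.45°C, so T = -15.23°C.

-15.23°C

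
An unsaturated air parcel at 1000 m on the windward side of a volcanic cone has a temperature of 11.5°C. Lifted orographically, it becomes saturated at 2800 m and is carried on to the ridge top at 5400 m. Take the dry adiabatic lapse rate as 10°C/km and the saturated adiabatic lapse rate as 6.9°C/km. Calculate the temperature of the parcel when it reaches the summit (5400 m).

-24.44°C

From 1000 m to 2800 m (dry): cools by 10 × 1.8 = 18°C, giving -6.5°C.
From 2800 m to 5400 m (saturated): cools by 6.9 × 2.6 = 17.94°C, giving -24.44°C.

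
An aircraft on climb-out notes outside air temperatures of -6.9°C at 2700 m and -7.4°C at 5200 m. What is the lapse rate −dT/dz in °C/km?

0.2°C/km

Γ = −ΔT/Δz = (-6.9 − (-7.4)) / (5200 − 2700) m
  = 0.5°C / 2.5 km = 0.2°C/km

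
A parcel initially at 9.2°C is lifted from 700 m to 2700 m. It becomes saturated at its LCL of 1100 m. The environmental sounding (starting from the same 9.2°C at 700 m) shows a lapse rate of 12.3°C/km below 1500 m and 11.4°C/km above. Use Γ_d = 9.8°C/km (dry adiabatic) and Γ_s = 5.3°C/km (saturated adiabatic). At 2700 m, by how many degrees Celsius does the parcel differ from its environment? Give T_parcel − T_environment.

+11.12°C (parcel warmer than environment)

Parcel:
  700 → 1100 m (dry, 9.8°C/km): ΔT = -9.8 × 0.4 = -3.92°C → T = 5.28°C
  1100 → 2700 m (saturated, 5.3°C/km): ΔT = -5.3 × 1.6 = -8.48°C → T = -3.2°C
Environment:
  700 → 1500 m (environment, lower layer, 12.3°C/km): ΔT = -12.3 × 0.8 = -9.84°C → T = -0.64°C
  1500 → 2700 m (environment, upper layer, 11.4°C/km): ΔT = -11.4 × 1.2 = -13.68°C → T = -14.32°C
T_parcel − T_env = -3.2 − (-14.32) = +11.12°C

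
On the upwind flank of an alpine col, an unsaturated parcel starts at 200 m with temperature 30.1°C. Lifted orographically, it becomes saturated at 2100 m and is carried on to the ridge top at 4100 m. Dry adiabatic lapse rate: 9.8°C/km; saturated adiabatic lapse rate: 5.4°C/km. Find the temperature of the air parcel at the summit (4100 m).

0.68°C

From 200 m to 2100 m (dry): cools by 9.8 × 1.9 = 18.62°C, giving 11.48°C.
From 2100 m to 4100 m (saturated): cools by 5.4 × 2 = 10.8°C, giving 0.68°C.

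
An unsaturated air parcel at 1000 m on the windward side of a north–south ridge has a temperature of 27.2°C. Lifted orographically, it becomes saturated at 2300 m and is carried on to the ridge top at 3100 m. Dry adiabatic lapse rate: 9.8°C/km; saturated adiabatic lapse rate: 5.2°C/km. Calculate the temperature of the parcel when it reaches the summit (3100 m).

1000 → 2300 m (dry, 9.8°C/km): ΔT = -9.8 × 1.3 = -12.74°C → T = 14.46°C
2300 → 3100 m (saturated, 5.2°C/km): ΔT = -5.2 × 0.8 = -4.16°C → T = 10.3°C

10.3°C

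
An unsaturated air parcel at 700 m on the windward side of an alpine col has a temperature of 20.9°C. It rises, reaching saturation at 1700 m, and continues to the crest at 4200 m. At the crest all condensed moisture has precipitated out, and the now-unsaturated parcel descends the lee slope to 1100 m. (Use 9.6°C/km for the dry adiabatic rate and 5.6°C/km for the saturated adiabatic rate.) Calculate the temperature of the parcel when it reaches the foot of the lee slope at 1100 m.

27.06°C

Dry to 1700 m: -9.6 × 1 km = -9.6°C, so T = 11.3°C.
Saturated to 4200 m: -5.6 × 2.5 km = -14°C, so T = -2.7°C.
Dry descent to 1100 m: +9.6 × 3.1 km = +29.76°C, so T = 27.06°C.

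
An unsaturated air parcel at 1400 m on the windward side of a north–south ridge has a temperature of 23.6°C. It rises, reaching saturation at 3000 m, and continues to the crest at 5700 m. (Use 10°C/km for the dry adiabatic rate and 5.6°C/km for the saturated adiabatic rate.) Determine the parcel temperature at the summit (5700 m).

-7.52°C

1400 → 3000 m (dry, 10°C/km): ΔT = -10 × 1.6 = -16°C → T = 7.6°C
3000 → 5700 m (saturated, 5.6°C/km): ΔT = -5.6 × 2.7 = -15.12°C → T = -7.52°C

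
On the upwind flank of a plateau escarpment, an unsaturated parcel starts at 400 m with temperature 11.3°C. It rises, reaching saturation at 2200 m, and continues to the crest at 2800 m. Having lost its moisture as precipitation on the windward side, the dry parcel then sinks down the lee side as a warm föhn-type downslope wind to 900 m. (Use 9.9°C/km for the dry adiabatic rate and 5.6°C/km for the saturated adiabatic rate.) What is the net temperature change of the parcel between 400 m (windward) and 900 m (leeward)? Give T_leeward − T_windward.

-2.37°C

From 400 m to 2200 m (dry): cools by 9.9 × 1.8 = 17.82°C, giving -6.52°C.
From 2200 m to 2800 m (saturated): cools by 5.6 × 0.6 = 3.36°C, giving -9.88°C.
From 2800 m to 900 m (dry descent): warms by 9.9 × 1.9 = 18.81°C, giving 8.93°C.
Net change vs windward start: 8.93 − 11.3 = -2.37°C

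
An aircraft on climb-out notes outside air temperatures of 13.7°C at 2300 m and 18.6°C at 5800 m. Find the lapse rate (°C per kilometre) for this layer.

-1.4°C/km

Γ = −ΔT/Δz = (13.7 − 18.6) / (5800 − 2300) m
  = -4.9°C / 3.5 km = -1.4°C/km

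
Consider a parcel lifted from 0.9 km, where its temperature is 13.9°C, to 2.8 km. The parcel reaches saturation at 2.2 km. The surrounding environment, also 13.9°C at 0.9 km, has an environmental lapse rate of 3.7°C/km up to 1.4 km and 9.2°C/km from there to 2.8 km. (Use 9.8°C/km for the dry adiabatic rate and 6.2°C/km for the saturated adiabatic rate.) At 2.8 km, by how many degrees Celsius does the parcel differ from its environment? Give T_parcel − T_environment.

Parcel:
  900–2200 m, dry: Δz = 1.3 km ⇒ ΔT = -12.74°C; T = 1.16°C
  2200–2800 m, saturated: Δz = 0.6 km ⇒ ΔT = -3.72°C; T = -2.56°C
Environment:
  900–1400 m, environment, lower layer: Δz = 0.5 km ⇒ ΔT = -1.85°C; T = 12.05°C
  1400–2800 m, environment, upper layer: Δz = 1.4 km ⇒ ΔT = -12.88°C; T = -0.83°C
T_parcel − T_env = -2.56 − (-0.83) = -1.73°C

-1.73°C (parcel cooler than environment)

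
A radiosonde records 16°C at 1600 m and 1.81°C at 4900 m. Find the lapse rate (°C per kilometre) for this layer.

4.3°C/km

Γ = −ΔT/Δz = (16 − 1.81) / (4900 − 1600) m
  = 14.19°C / 3.3 km = 4.3°C/km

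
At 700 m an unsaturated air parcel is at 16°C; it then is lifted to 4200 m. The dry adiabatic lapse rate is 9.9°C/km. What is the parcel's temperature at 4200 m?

700 → 4200 m (dry adiabatic, 9.9°C/km): ΔT = -9.9 × 3.5 = -34.65°C → T = -18.65°C

-18.65°C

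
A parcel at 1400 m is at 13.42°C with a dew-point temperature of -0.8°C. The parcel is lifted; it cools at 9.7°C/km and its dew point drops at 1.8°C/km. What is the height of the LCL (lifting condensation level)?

T and T_d converge at 9.7 − 1.8 = 7.9°C per km
Height above start = (13.42 − (-0.8)) / 7.9 = 1.8 km
LCL altitude = 1400 m + 1800 m = 3200 m

3200 m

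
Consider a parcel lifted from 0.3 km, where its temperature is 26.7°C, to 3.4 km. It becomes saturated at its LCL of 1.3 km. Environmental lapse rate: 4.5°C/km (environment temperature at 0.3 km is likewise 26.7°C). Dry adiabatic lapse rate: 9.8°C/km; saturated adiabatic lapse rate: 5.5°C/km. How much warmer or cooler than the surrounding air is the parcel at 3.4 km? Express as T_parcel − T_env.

Parcel:
  Dry to 1300 m: -9.8 × 1 km = -9.8°C, so T = 16.9°C.
  Saturated to 3400 m: -5.5 × 2.1 km = -11.55°C, so T = 5.35°C.
Environment:
  Environment to 3400 m: -4.5 × 3.1 km = -13.95°C, so T = 12.75°C.
T_parcel − T_env = 5.35 − 12.75 = -7.4°C

-7.4°C (parcel cooler than environment)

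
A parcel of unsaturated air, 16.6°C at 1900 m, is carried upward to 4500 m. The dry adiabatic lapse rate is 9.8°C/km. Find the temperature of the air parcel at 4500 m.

-8.88°C

1900–4500 m, dry adiabatic: Δz = 2.6 km ⇒ ΔT = -25.48°C; T = -8.88°C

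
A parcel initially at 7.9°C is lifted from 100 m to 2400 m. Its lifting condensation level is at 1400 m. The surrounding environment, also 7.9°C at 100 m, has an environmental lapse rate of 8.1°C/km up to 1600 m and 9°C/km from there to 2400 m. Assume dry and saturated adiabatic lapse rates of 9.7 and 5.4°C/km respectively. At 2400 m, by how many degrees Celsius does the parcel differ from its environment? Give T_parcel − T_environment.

Parcel:
  From 100 m to 1400 m (dry): cools by 9.7 × 1.3 = 12.61°C, giving -4.71°C.
  From 1400 m to 2400 m (saturated): cools by 5.4 × 1 = 5.4°C, giving -10.11°C.
Environment:
  From 100 m to 1600 m (environment, lower layer): cools by 8.1 × 1.5 = 12.15°C, giving -4.25°C.
  From 1600 m to 2400 m (environment, upper layer): cools by 9 × 0.8 = 7.2°C, giving -11.45°C.
T_parcel − T_env = -10.11 − (-11.45) = +1.34°C

+1.34°C (parcel warmer than environment)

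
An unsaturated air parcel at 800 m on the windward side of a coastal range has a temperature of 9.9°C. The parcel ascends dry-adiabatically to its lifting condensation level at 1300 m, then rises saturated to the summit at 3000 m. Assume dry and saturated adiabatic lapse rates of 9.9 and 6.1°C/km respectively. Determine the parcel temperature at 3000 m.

800–1300 m, dry: Δz = 0.5 km ⇒ ΔT = -4.95°C; T = 4.95°C
1300–3000 m, saturated: Δz = 1.7 km ⇒ ΔT = -10.37°C; T = -5.42°C

-5.42°C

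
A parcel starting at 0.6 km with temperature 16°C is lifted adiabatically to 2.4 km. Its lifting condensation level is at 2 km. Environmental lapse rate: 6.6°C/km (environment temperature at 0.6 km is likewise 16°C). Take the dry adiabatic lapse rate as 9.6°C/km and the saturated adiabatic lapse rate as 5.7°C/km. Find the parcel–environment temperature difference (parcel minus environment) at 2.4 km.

Parcel:
  Dry to 2000 m: -9.6 × 1.4 km = -13.44°C, so T = 2.56°C.
  Saturated to 2400 m: -5.7 × 0.4 km = -2.28°C, so T = 0.28°C.
Environment:
  Environment to 2400 m: -6.6 × 1.8 km = -11.88°C, so T = 4.12°C.
T_parcel − T_env = 0.28 − 4.12 = -3.84°C

-3.84°C (parcel cooler than environment)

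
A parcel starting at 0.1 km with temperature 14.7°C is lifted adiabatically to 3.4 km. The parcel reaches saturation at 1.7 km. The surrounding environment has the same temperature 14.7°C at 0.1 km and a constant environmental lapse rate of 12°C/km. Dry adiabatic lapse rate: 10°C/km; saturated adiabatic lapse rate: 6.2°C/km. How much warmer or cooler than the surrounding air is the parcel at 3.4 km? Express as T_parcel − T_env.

+13.06°C (parcel warmer than environment)

Parcel:
  From 100 m to 1700 m (dry): cools by 10 × 1.6 = 16°C, giving -1.3°C.
  From 1700 m to 3400 m (saturated): cools by 6.2 × 1.7 = 10.54°C, giving -11.84°C.
Environment:
  From 100 m to 3400 m (environment): cools by 12 × 3.3 = 39.6°C, giving -24.9°C.
T_parcel − T_env = -11.84 − (-24.9) = +13.06°C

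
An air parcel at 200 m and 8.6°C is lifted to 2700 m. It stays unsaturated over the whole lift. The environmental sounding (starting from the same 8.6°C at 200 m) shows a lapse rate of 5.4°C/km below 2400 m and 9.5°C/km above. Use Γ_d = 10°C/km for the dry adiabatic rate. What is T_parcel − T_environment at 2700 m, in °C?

-10.27°C (parcel cooler than environment)

Parcel:
  200–2700 m, dry: Δz = 2.5 km ⇒ ΔT = -25°C; T = -16.4°C
Environment:
  200–2400 m, environment, lower layer: Δz = 2.2 km ⇒ ΔT = -11.88°C; T = -3.28°C
  2400–2700 m, environment, upper layer: Δz = 0.3 km ⇒ ΔT = -2.85°C; T = -6.13°C
T_parcel − T_env = -16.4 − (-6.13) = -10.27°C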